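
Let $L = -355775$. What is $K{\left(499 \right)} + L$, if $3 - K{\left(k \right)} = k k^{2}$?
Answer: $-124607271$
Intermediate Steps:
$K{\left(k \right)} = 3 - k^{3}$ ($K{\left(k \right)} = 3 - k k^{2} = 3 - k^{3}$)
$K{\left(499 \right)} + L = \left(3 - 499^{3}\right) - 355775 = \left(3 - 124251499\right) - 355775 = -124251496 - 355775 = -124607271$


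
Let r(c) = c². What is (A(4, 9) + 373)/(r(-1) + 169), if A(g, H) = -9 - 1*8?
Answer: 178/85 ≈ 2.0941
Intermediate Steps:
A(g, H) = -17 (A(g, H) = -9 - 8 = -17)
(A(4, 9) + 373)/(r(-1) + 169) = (-17 + 373)/((-1)² + 169) = 356/(1 + 169) = 356/170 = 356*(1/170) = 178/85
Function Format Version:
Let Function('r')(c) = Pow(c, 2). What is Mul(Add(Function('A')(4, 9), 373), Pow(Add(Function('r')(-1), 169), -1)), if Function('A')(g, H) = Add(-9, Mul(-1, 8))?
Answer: Rational(178, 85) ≈ 2.0941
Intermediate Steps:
Function('A')(g, H) = -17 (Function('A')(g, H) = Add(-9, -8) = -17)
Mul(Add(Function('A')(4, 9), 373), Pow(Add(Function('r')(-1), 169), -1)) = Mul(Add(-17, 373), Pow(Add(Pow(-1, 2), 169), -1)) = Mul(356, Pow(Add(1, 169), -1)) = Mul(356, Pow(170, -1)) = Mul(356, Rational(1, 170)) = Rational(178, 85)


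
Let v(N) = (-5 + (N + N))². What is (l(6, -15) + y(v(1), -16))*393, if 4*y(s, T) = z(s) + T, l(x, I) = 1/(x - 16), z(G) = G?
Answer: -14541/20 ≈ -727.05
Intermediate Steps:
l(x, I) = 1/(-16 + x)
v(N) = (-5 + 2*N)²
y(s, T) = T/4 + s/4 (y(s, T) = (s + T)/4 = (T + s)/4 = T/4 + s/4)
(l(6, -15) + y(v(1), -16))*393 = (1/(-16 + 6) + ((¼)*(-16) + (-5 + 2*1)²/4))*393 = (1/(-10) + (-4 + (-5 + 2)²/4))*393 = (-⅒ + (-4 + (¼)*(-3)²))*393 = (-⅒ + (-4 + (¼)*9))*393 = (-⅒ + (-4 + 9/4))*393 = (-⅒ - 7/4)*393 = -37/20*393 = -14541/20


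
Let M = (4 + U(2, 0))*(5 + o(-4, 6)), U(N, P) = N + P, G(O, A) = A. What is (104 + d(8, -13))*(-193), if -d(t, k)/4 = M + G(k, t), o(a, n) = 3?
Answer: 23160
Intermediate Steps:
M = 48 (M = (4 + (2 + 0))*(5 + 3) = (4 + 2)*8 = 6*8 = 48)
d(t, k) = -192 - 4*t (d(t, k) = -4*(48 + t) = -192 - 4*t)
(104 + d(8, -13))*(-193) = (104 + (-192 - 4*8))*(-193) = (104 + (-192 - 32))*(-193) = (104 - 224)*(-193) = -120*(-193) = 23160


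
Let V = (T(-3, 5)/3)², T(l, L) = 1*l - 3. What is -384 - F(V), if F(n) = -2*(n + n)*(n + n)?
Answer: -256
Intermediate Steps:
T(l, L) = -3 + l (T(l, L) = l - 3 = -3 + l)
V = 4 (V = ((-3 - 3)/3)² = (-6*⅓)² = (-2)² = 4)
F(n) = -8*n² (F(n) = -2*2*n*2*n = -8*n²)
-384 - F(V) = -384 - (-8)*4² = -384 - (-8)*16 = -384 - 1*(-128) = -384 + 128 = -256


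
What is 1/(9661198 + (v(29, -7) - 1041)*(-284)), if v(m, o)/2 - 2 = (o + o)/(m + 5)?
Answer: 17/169250978 ≈ 1.0044e-7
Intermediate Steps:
v(m, o) = 4 + 4*o/(5 + m) (v(m, o) = 4 + 2*((o + o)/(m + 5)) = 4 + 2*((2*o)/(5 + m)) = 4 + 2*(2*o/(5 + m)) = 4 + 4*o/(5 + m))
1/(9661198 + (v(29, -7) - 1041)*(-284)) = 1/(9661198 + (4*(5 + 29 - 7)/(5 + 29) - 1041)*(-284)) = 1/(9661198 + (4*27/34 - 1041)*(-284)) = 1/(9661198 + (4*(1/34)*27 - 1041)*(-284)) = 1/(9661198 + (54/17 - 1041)*(-284)) = 1/(9661198 - 17643/17*(-284)) = 1/(9661198 + 5010612/17) = 1/(169250978/17) = 17/169250978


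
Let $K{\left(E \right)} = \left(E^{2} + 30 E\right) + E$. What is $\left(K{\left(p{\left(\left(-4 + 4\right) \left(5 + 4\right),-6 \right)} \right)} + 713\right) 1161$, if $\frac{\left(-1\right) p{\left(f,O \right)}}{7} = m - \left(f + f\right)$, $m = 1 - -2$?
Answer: $583983$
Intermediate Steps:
$m = 3$ ($m = 1 + 2 = 3$)
$p{\left(f,O \right)} = -21 + 14 f$ ($p{\left(f,O \right)} = - 7 \left(3 - \left(f + f\right)\right) = - 7 \left(3 - 2 f\right) = -21 + 14 f$)
$K{\left(E \right)} = E^{2} + 31 E$
$\left(K{\left(p{\left(\left(-4 + 4\right) \left(5 + 4\right),-6 \right)} \right)} + 713\right) 1161 = \left(\left(-21 + 14 \left(-4 + 4\right) \left(5 + 4\right)\right) \left(31 - \left(21 - 14 \left(-4 + 4\right) \left(5 + 4\right)\right)\right) + 713\right) 1161 = \left(\left(-21 + 14 \cdot 0 \cdot 9\right) \left(31 - \left(21 - 14 \cdot 0 \cdot 9\right)\right) + 713\right) 1161 = \left(\left(-21 + 14 \cdot 0\right) \left(31 + \left(-21 + 14 \cdot 0\right)\right) + 713\right) 1161 = \left(\left(-21 + 0\right) \left(31 + \left(-21 + 0\right)\right) + 713\right) 1161 = \left(- 21 \left(31 - 21\right) + 713\right) 1161 = \left(\left(-21\right) 10 + 713\right) 1161 = \left(-210 + 713\right) 1161 = 503 \cdot 1161 = 583983$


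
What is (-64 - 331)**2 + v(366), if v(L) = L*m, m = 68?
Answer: 180913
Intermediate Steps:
v(L) = 68*L (v(L) = L*68 = 68*L)
(-64 - 331)**2 + v(366) = (-64 - 331)**2 + 68*366 = (-395)**2 + 24888 = 156025 + 24888 = 180913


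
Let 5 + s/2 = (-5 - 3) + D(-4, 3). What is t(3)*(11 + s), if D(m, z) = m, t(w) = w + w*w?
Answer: -276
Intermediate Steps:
t(w) = w + w²
s = -34 (s = -10 + 2*((-5 - 3) - 4) = -10 + 2*(-8 - 4) = -10 + 2*(-12) = -10 - 24 = -34)
t(3)*(11 + s) = (3*(1 + 3))*(11 - 34) = (3*4)*(-23) = 12*(-23) = -276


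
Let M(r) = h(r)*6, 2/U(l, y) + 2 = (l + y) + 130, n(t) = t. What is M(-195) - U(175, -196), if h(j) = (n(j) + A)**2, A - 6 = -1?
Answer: 23176198/107 ≈ 2.1660e+5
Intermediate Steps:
A = 5 (A = 6 - 1 = 5)
U(l, y) = 2/(128 + l + y) (U(l, y) = 2/(-2 + ((l + y) + 130)) = 2/(-2 + (130 + l + y)) = 2/(128 + l + y))
h(j) = (5 + j)**2 (h(j) = (j + 5)**2 = (5 + j)**2)
M(r) = 6*(5 + r)**2 (M(r) = (5 + r)**2*6 = 6*(5 + r)**2)
M(-195) - U(175, -196) = 6*(5 - 195)**2 - 2/(128 + 175 - 196) = 6*(-190)**2 - 2/107 = 6*36100 - 2/107 = 216600 - 1*2/107 = 216600 - 2/107 = 23176198/107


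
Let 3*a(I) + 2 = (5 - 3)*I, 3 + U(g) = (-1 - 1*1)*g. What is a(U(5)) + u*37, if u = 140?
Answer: 15512/3 ≈ 5170.7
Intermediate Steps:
U(g) = -3 - 2*g (U(g) = -3 + (-1 - 1*1)*g = -3 + (-1 - 1)*g = -3 - 2*g)
a(I) = -2/3 + 2*I/3 (a(I) = -2/3 + ((5 - 3)*I)/3 = -2/3 + (2*I)/3 = -2/3 + 2*I/3)
a(U(5)) + u*37 = (-2/3 + 2*(-3 - 2*5)/3) + 140*37 = (-2/3 + 2*(-3 - 10)/3) + 5180 = (-2/3 + (2/3)*(-13)) + 5180 = (-2/3 - 26/3) + 5180 = -28/3 + 5180 = 15512/3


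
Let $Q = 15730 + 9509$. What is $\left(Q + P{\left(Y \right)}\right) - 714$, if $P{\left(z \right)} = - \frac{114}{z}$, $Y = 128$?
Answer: $\frac{1569543}{64} \approx 24524.0$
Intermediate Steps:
$Q = 25239$
$\left(Q + P{\left(Y \right)}\right) - 714 = \left(25239 - \frac{114}{128}\right) - 714 = \left(25239 - \frac{57}{64}\right) - 714 = \frac{1615239}{64} - 714 = \frac{1569543}{64}$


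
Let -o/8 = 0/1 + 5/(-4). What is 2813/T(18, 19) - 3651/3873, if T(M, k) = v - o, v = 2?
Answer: -3641319/10328 ≈ -352.57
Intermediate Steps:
o = 10 (o = -8*(0/1 + 5/(-4)) = -8*(0*1 + 5*(-¼)) = -8*(0 - 5/4) = -8*(-5/4) = 10)
T(M, k) = -8 (T(M, k) = 2 - 1*10 = 2 - 10 = -8)
2813/T(18, 19) - 3651/3873 = 2813/(-8) - 3651/3873 = 2813*(-⅛) - 3651*1/3873 = -2813/8 - 1217/1291 = -3641319/10328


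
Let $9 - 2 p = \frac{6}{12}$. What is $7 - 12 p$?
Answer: $-44$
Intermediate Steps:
$p = \frac{17}{4}$ ($p = \frac{9}{2} - \frac{6 \cdot \frac{1}{12}}{2} = \frac{9}{2} - \frac{1}{4} = \frac{17}{4} \approx 4.25$)
$7 - 12 p = 7 - 51 = -44$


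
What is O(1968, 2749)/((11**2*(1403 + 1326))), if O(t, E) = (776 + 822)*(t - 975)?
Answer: 1586814/330209 ≈ 4.8055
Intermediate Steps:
O(t, E) = -1558050 + 1598*t (O(t, E) = 1598*(-975 + t) = -1558050 + 1598*t)
O(1968, 2749)/((11**2*(1403 + 1326))) = (-1558050 + 1598*1968)/((11**2*(1403 + 1326))) = (-1558050 + 3144864)/((121*2729)) = 1586814/330209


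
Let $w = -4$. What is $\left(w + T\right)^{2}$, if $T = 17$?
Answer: $169$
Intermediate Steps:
$\left(w + T\right)^{2} = \left(-4 + 17\right)^{2} = 13^{2} = 169$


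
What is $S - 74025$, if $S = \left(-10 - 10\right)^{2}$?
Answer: $-73625$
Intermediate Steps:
$S = 400$ ($S = \left(-20\right)^{2} = 400$)
$S - 74025 = 400 - 74025 = -73625$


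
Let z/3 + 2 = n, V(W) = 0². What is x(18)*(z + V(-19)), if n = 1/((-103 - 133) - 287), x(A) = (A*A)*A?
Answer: -18318312/523 ≈ -35025.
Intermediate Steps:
V(W) = 0
x(A) = A³ (x(A) = A²*A = A³)
n = -1/523 (n = 1/(-236 - 287) = 1/(-523) = -1/523 ≈ -0.0019120)
z = -3141/523 (z = -6 + 3*(-1/523) = -6 - 3/523 = -3141/523 ≈ -6.0057)
x(18)*(z + V(-19)) = 18³*(-3141/523 + 0) = 5832*(-3141/523) = -18318312/523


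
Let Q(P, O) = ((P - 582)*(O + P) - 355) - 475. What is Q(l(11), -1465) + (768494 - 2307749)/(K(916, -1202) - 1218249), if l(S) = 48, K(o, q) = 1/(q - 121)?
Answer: 1218235083001309/1611743428 ≈ 7.5585e+5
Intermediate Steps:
K(o, q) = 1/(-121 + q)
Q(P, O) = -830 + (-582 + P)*(O + P) (Q(P, O) = ((-582 + P)*(O + P) - 355) - 475 = (-355 + (-582 + P)*(O + P)) - 475 = -830 + (-582 + P)*(O + P))
Q(l(11), -1465) + (768494 - 2307749)/(K(916, -1202) - 1218249) = (-830 + 48**2 - 582*(-1465) - 582*48 - 1465*48) + (768494 - 2307749)/(1/(-121 - 1202) - 1218249) = (-830 + 2304 + 852630 - 27936 - 70320) - 1539255/(1/(-1323) - 1218249) = 755848 - 1539255/(-1/1323 - 1218249) = 755848 - 1539255/(-1611743428/1323) = 755848 - 1539255*(-1323/1611743428) = 755848 + 2036434365/1611743428 = 1218235083001309/1611743428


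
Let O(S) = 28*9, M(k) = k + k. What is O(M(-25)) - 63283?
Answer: -63031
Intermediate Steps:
M(k) = 2*k
O(S) = 252
O(M(-25)) - 63283 = 252 - 63283 = -63031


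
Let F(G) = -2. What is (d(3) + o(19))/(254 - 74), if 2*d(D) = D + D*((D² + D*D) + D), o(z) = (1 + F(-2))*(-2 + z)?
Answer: 4/45 ≈ 0.088889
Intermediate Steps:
o(z) = 2 - z (o(z) = (1 - 2)*(-2 + z) = -(-2 + z) = 2 - z)
d(D) = D/2 + D*(D + 2*D²)/2 (d(D) = (D + D*((D² + D*D) + D))/2 = (D + D*((D² + D²) + D))/2 = (D + D*(2*D² + D))/2 = (D + D*(D + 2*D²))/2 = D/2 + D*(D + 2*D²)/2)
(d(3) + o(19))/(254 - 74) = ((½)*3*(1 + 3 + 2*3²) + (2 - 1*19))/(254 - 74) = ((½)*3*(1 + 3 + 2*9) + (2 - 19))/180 = ((½)*3*(1 + 3 + 18) - 17)*(1/180) = ((½)*3*22 - 17)*(1/180) = (33 - 17)*(1/180) = 16*(1/180) = 4/45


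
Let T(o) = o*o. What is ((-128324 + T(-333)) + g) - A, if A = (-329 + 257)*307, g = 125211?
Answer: 129880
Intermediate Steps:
T(o) = o²
A = -22104 (A = -72*307 = -22104)
((-128324 + T(-333)) + g) - A = ((-128324 + (-333)²) + 125211) - 1*(-22104) = ((-128324 + 110889) + 125211) + 22104 = (-17435 + 125211) + 22104 = 107776 + 22104 = 129880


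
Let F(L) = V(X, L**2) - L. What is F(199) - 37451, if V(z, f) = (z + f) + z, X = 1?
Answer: 1953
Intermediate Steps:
V(z, f) = f + 2*z (V(z, f) = (f + z) + z = f + 2*z)
F(L) = 2 + L**2 - L (F(L) = (L**2 + 2*1) - L = (L**2 + 2) - L = (2 + L**2) - L = 2 + L**2 - L)
F(199) - 37451 = (2 + 199**2 - 1*199) - 37451 = (2 + 39601 - 199) - 37451 = 39404 - 37451 = 1953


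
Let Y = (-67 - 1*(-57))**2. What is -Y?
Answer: -100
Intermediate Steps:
Y = 100 (Y = (-67 + 57)**2 = (-10)**2 = 100)
-Y = -1*100 = -100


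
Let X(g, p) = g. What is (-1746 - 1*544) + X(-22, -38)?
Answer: -2312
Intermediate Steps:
(-1746 - 1*544) + X(-22, -38) = (-1746 - 1*544) - 22 = (-1746 - 544) - 22 = -2290 - 22 = -2312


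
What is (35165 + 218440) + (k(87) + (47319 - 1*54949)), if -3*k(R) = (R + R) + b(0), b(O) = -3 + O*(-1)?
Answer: 245918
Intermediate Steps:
b(O) = -3 - O
k(R) = 1 - 2*R/3 (k(R) = -((R + R) + (-3 - 1*0))/3 = -(2*R + (-3 + 0))/3 = -(2*R - 3)/3 = -(-3 + 2*R)/3 = 1 - 2*R/3)
(35165 + 218440) + (k(87) + (47319 - 1*54949)) = (35165 + 218440) + ((1 - ⅔*87) + (47319 - 1*54949)) = 253605 + ((1 - 58) + (47319 - 54949)) = 253605 + (-57 - 7630) = 253605 - 7687 = 245918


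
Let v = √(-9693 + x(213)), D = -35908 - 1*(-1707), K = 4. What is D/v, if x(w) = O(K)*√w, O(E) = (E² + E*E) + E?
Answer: 34201*I/(3*√(1077 - 4*√213)) ≈ 357.2*I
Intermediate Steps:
O(E) = E + 2*E² (O(E) = (E² + E²) + E = 2*E² + E = E + 2*E²)
x(w) = 36*√w (x(w) = (4*(1 + 2*4))*√w = (4*(1 + 8))*√w = (4*9)*√w = 36*√w)
D = -34201 (D = -35908 + 1707 = -34201)
v = √(-9693 + 36*√213) ≈ 95.748*I
D/v = -34201*1/(3*√(-1077 + 4*√213)) = -34201/(3*√(-1077 + 4*√213))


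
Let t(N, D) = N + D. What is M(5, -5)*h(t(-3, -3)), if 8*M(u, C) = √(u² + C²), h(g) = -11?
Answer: -55*√2/8 ≈ -9.7227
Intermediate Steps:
t(N, D) = D + N
M(u, C) = √(C² + u²)/8 (M(u, C) = √(u² + C²)/8 = √(C² + u²)/8)
M(5, -5)*h(t(-3, -3)) = (√((-5)² + 5²)/8)*(-11) = (√(25 + 25)/8)*(-11) = (√50/8)*(-11) = ((5*√2)/8)*(-11) = (5*√2/8)*(-11) = -55*√2/8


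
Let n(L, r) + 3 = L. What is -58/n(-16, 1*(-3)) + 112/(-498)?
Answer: 13378/4731 ≈ 2.8277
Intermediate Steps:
n(L, r) = -3 + L
-58/n(-16, 1*(-3)) + 112/(-498) = -58/(-3 - 16) + 112/(-498) = -58/(-19) + 112*(-1/498) = -58*(-1/19) - 56/249 = 58/19 - 56/249 = 13378/4731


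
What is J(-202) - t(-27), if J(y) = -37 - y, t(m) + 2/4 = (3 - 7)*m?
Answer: 115/2 ≈ 57.500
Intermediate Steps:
t(m) = -½ - 4*m (t(m) = -½ + (3 - 7)*m = -½ - 4*m)
J(-202) - t(-27) = (-37 - 1*(-202)) - (-½ - 4*(-27)) = (-37 + 202) - (-½ + 108) = 165 - 1*215/2 = 165 - 215/2 = 115/2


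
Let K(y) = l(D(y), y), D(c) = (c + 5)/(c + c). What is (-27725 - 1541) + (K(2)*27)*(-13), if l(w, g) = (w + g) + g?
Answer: -125137/4 ≈ -31284.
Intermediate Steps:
D(c) = (5 + c)/(2*c) (D(c) = (5 + c)/((2*c)) = (5 + c)*(1/(2*c)) = (5 + c)/(2*c))
l(w, g) = w + 2*g (l(w, g) = (g + w) + g = w + 2*g)
K(y) = 2*y + (5 + y)/(2*y) (K(y) = (5 + y)/(2*y) + 2*y = 2*y + (5 + y)/(2*y))
(-27725 - 1541) + (K(2)*27)*(-13) = (-27725 - 1541) + (((1/2)*(5 + 2 + 4*2**2)/2)*27)*(-13) = -29266 + (((1/2)*(1/2)*(5 + 2 + 4*4))*27)*(-13) = -29266 + (((1/2)*(1/2)*(5 + 2 + 16))*27)*(-13) = -29266 + (((1/2)*(1/2)*23)*27)*(-13) = -29266 + ((23/4)*27)*(-13) = -29266 + (621/4)*(-13) = -29266 - 8073/4 = -125137/4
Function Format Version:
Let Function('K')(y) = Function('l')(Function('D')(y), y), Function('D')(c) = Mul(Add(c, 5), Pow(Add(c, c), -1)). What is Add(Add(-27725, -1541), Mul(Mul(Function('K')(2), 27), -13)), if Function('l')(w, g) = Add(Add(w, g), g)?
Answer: Rational(-125137, 4) ≈ -31284.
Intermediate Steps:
Function('D')(c) = Mul(Rational(1, 2), Pow(c, -1), Add(5, c)) (Function('D')(c) = Mul(Add(5, c), Pow(Mul(2, c), -1)) = Mul(Add(5, c), Mul(Rational(1, 2), Pow(c, -1))) = Mul(Rational(1, 2), Pow(c, -1), Add(5, c)))
Function('l')(w, g) = Add(w, Mul(2, g)) (Function('l')(w, g) = Add(Add(g, w), g) = Add(w, Mul(2, g)))
Function('K')(y) = Add(Mul(2, y), Mul(Rational(1, 2), Pow(y, -1), Add(5, y))) (Function('K')(y) = Add(Mul(Rational(1, 2), Pow(y, -1), Add(5, y)), Mul(2, y)) = Add(Mul(2, y), Mul(Rational(1, 2), Pow(y, -1), Add(5, y))))
Add(Add(-27725, -1541), Mul(Mul(Function('K')(2), 27), -13)) = Add(Add(-27725, -1541), Mul(Mul(Mul(Rational(1, 2), Pow(2, -1), Add(5, 2, Mul(4, Pow(2, 2)))), 27), -13)) = Add(-29266, Mul(Mul(Mul(Rational(1, 2), Rational(1, 2), Add(5, 2, Mul(4, 4))), 27), -13)) = Add(-29266, Mul(Mul(Mul(Rational(1, 2), Rational(1, 2), Add(5, 2, 16)), 27), -13)) = Add(-29266, Mul(Mul(Mul(Rational(1, 2), Rational(1, 2), 23), 27), -13)) = Add(-29266, Mul(Mul(Rational(23, 4), 27), -13)) = Add(-29266, Mul(Rational(621, 4), -13)) = Add(-29266, Rational(-8073, 4)) = Rational(-125137, 4)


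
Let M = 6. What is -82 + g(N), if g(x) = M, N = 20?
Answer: -76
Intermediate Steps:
g(x) = 6
-82 + g(N) = -82 + 6 = -76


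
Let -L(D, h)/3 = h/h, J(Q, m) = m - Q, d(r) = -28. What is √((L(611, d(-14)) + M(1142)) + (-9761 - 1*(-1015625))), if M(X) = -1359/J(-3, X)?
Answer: √1318707361470/1145 ≈ 1002.9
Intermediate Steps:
L(D, h) = -3 (L(D, h) = -3*h/h = -3*1 = -3)
M(X) = -1359/(3 + X) (M(X) = -1359/(X - 1*(-3)) = -1359/(X + 3) = -1359/(3 + X))
√((L(611, d(-14)) + M(1142)) + (-9761 - 1*(-1015625))) = √((-3 - 1359/(3 + 1142)) + (-9761 - 1*(-1015625))) = √((-3 - 1359/1145) + (-9761 + 1015625)) = √((-3 - 1359*1/1145) + 1005864) = √((-3 - 1359/1145) + 1005864) = √(-4794/1145 + 1005864) = √(1151709486/1145) = √1318707361470/1145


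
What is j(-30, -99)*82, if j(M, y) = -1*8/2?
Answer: -328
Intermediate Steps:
j(M, y) = -4 (j(M, y) = -8*½ = -4)
j(-30, -99)*82 = -4*82 = -328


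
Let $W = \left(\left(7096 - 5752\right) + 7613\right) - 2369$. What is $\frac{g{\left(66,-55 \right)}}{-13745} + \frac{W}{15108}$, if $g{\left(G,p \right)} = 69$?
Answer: $\frac{7459134}{17304955} \approx 0.43104$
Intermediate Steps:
$W = 6588$ ($W = \left(1344 + 7613\right) - 2369 = 8957 - 2369 = 6588$)
$\frac{g{\left(66,-55 \right)}}{-13745} + \frac{W}{15108} = \frac{69}{-13745} + \frac{6588}{15108} = 69 \left(- \frac{1}{13745}\right) + 6588 \cdot \frac{1}{15108} = - \frac{69}{13745} + \frac{549}{1259} = \frac{7459134}{17304955}$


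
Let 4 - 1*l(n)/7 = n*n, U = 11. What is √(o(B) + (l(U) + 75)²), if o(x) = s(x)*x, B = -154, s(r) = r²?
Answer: 2*I*√774682 ≈ 1760.3*I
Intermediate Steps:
o(x) = x³ (o(x) = x²*x = x³)
l(n) = 28 - 7*n² (l(n) = 28 - 7*n*n = 28 - 7*n²)
√(o(B) + (l(U) + 75)²) = √((-154)³ + ((28 - 7*11²) + 75)²) = √(-3652264 + ((28 - 7*121) + 75)²) = √(-3652264 + ((28 - 847) + 75)²) = √(-3652264 + (-819 + 75)²) = √(-3652264 + (-744)²) = √(-3652264 + 553536) = √(-3098728) = 2*I*√774682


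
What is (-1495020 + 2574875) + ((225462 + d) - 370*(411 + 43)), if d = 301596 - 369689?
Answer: 1069244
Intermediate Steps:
d = -68093
(-1495020 + 2574875) + ((225462 + d) - 370*(411 + 43)) = (-1495020 + 2574875) + ((225462 - 68093) - 370*(411 + 43)) = 1079855 + (157369 - 370*454) = 1079855 + (157369 - 167980) = 1079855 - 10611 = 1069244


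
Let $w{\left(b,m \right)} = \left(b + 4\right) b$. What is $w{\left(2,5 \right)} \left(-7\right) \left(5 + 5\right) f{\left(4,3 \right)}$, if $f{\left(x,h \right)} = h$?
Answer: $-2520$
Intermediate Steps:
$w{\left(b,m \right)} = b \left(4 + b\right)$ ($w{\left(b,m \right)} = \left(4 + b\right) b = b \left(4 + b\right)$)
$w{\left(2,5 \right)} \left(-7\right) \left(5 + 5\right) f{\left(4,3 \right)} = 2 \left(4 + 2\right) \left(-7\right) \left(5 + 5\right) 3 = 2 \cdot 6 \left(-7\right) 10 \cdot 3 = 12 \left(-7\right) 30 = \left(-84\right) 30 = -2520$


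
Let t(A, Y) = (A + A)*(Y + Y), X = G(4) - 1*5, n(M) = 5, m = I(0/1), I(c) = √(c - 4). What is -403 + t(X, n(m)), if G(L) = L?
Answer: -423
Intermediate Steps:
I(c) = √(-4 + c)
m = 2*I (m = √(-4 + 0/1) = √(-4 + 0*1) = √(-4 + 0) = √(-4) = 2*I ≈ 2.0*I)
X = -1 (X = 4 - 1*5 = 4 - 5 = -1)
t(A, Y) = 4*A*Y (t(A, Y) = (2*A)*(2*Y) = 4*A*Y)
-403 + t(X, n(m)) = -403 + 4*(-1)*5 = -403 - 20 = -423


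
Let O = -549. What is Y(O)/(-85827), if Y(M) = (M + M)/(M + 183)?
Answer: -1/28609 ≈ -3.4954e-5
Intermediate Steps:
Y(M) = 2*M/(183 + M) (Y(M) = (2*M)/(183 + M) = 2*M/(183 + M))
Y(O)/(-85827) = (2*(-549)/(183 - 549))/(-85827) = (2*(-549)/(-366))*(-1/85827) = (2*(-549)*(-1/366))*(-1/85827) = 3*(-1/85827) = -1/28609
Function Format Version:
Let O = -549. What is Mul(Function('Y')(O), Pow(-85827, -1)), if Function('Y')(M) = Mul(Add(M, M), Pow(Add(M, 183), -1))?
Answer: Rational(-1, 28609) ≈ -3.4954e-5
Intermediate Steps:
Function('Y')(M) = Mul(2, M, Pow(Add(183, M), -1)) (Function('Y')(M) = Mul(Mul(2, M), Pow(Add(183, M), -1)) = Mul(2, M, Pow(Add(183, M), -1)))
Mul(Function('Y')(O), Pow(-85827, -1)) = Mul(Mul(2, -549, Pow(Add(183, -549), -1)), Pow(-85827, -1)) = Mul(Mul(2, -549, Pow(-366, -1)), Rational(-1, 85827)) = Mul(Mul(2, -549, Rational(-1, 366)), Rational(-1, 85827)) = Mul(3, Rational(-1, 85827)) = Rational(-1, 28609)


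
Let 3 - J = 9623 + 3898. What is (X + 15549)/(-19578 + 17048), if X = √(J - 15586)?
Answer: -15549/2530 - 2*I*√1819/1265 ≈ -6.1459 - 0.06743*I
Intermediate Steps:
J = -13518 (J = 3 - (9623 + 3898) = 3 - 1*13521 = 3 - 13521 = -13518)
X = 4*I*√1819 (X = √(-13518 - 15586) = √(-29104) = 4*I*√1819 ≈ 170.6*I)
(X + 15549)/(-19578 + 17048) = (4*I*√1819 + 15549)/(-19578 + 17048) = (15549 + 4*I*√1819)/(-2530) = (15549 + 4*I*√1819)*(-1/2530) = -15549/2530 - 2*I*√1819/1265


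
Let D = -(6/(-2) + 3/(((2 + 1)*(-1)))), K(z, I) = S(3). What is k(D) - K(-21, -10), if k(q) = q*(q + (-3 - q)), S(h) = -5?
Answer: -7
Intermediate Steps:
K(z, I) = -5
D = 4 (D = -(6*(-½) + 3/((3*(-1)))) = -(-3 + 3/(-3)) = -(-3 + 3*(-⅓)) = -(-3 - 1) = -1*(-4) = 4)
k(q) = -3*q (k(q) = q*(-3) = -3*q)
k(D) - K(-21, -10) = -3*4 - 1*(-5) = -12 + 5 = -7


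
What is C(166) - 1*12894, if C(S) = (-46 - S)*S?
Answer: -48086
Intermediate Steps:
C(S) = S*(-46 - S)
C(166) - 1*12894 = -1*166*(46 + 166) - 1*12894 = -1*166*212 - 12894 = -35192 - 12894 = -48086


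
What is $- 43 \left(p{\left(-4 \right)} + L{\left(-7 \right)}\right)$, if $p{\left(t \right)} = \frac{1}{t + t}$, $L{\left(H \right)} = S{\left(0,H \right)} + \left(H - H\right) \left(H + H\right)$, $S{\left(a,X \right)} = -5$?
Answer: $\frac{1763}{8} \approx 220.38$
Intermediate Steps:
$L{\left(H \right)} = -5$ ($L{\left(H \right)} = -5 + \left(H - H\right) \left(H + H\right) = -5 + 0 \cdot 2 H = -5 + 0 = -5$)
$p{\left(t \right)} = \frac{1}{2 t}$
$- 43 \left(p{\left(-4 \right)} + L{\left(-7 \right)}\right) = - 43 \left(\frac{1}{2 \left(-4\right)} - 5\right) = - 43 \left(\frac{1}{2} \left(- \frac{1}{4}\right) - 5\right) = - 43 \left(- \frac{1}{8} - 5\right) = \left(-43\right) \left(- \frac{41}{8}\right) = \frac{1763}{8}$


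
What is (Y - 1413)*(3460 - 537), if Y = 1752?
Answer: 990897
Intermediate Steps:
(Y - 1413)*(3460 - 537) = (1752 - 1413)*(3460 - 537) = 339*2923 = 990897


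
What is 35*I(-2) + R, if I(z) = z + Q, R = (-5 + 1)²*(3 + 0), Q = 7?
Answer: 223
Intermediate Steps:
R = 48 (R = (-4)²*3 = 16*3 = 48)
I(z) = 7 + z (I(z) = z + 7 = 7 + z)
35*I(-2) + R = 35*(7 - 2) + 48 = 35*5 + 48 = 175 + 48 = 223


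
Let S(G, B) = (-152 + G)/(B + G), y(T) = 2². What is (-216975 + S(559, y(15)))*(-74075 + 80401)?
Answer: -772762132868/563 ≈ -1.3726e+9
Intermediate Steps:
y(T) = 4
S(G, B) = (-152 + G)/(B + G)
(-216975 + S(559, y(15)))*(-74075 + 80401) = (-216975 + (-152 + 559)/(4 + 559))*(-74075 + 80401) = (-216975 + 407/563)*6326 = -122156518/563*6326 = -772762132868/563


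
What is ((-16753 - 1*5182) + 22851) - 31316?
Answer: -30400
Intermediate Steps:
((-16753 - 1*5182) + 22851) - 31316 = ((-16753 - 5182) + 22851) - 31316 = (-21935 + 22851) - 31316 = 916 - 31316 = -30400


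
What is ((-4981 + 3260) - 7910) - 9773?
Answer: -19404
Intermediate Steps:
((-4981 + 3260) - 7910) - 9773 = (-1721 - 7910) - 9773 = -9631 - 9773 = -19404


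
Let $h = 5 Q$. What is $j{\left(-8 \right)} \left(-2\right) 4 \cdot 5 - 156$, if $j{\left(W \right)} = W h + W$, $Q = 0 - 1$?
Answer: $-1436$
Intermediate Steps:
$Q = -1$ ($Q = 0 - 1 = -1$)
$h = -5$ ($h = 5 \left(-1\right) = -5$)
$j{\left(W \right)} = - 4 W$ ($j{\left(W \right)} = W \left(-5\right) + W = - 5 W + W = - 4 W$)
$j{\left(-8 \right)} \left(-2\right) 4 \cdot 5 - 156 = \left(-4\right) \left(-8\right) \left(-2\right) 4 \cdot 5 - 156 = 32 \left(\left(-8\right) 5\right) - 156 = 32 \left(-40\right) - 156 = -1280 - 156 = -1436$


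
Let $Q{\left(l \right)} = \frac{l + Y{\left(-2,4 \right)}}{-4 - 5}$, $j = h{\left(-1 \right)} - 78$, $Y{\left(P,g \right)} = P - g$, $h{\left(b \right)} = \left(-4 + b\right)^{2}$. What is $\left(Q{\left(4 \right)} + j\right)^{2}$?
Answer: $\frac{225625}{81} \approx 2785.5$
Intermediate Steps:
$j = -53$ ($j = \left(-4 - 1\right)^{2} - 78 = \left(-5\right)^{2} - 78 = 25 - 78 = -53$)
$Q{\left(l \right)} = \frac{2}{3} - \frac{l}{9}$ ($Q{\left(l \right)} = \frac{l - 6}{-4 - 5} = \frac{l - 6}{-9} = \left(l - 6\right) \left(- \frac{1}{9}\right) = \left(-6 + l\right) \left(- \frac{1}{9}\right) = \frac{2}{3} - \frac{l}{9}$)
$\left(Q{\left(4 \right)} + j\right)^{2} = \left(\left(\frac{2}{3} - \frac{4}{9}\right) - 53\right)^{2} = \left(\frac{2}{9} - 53\right)^{2} = \left(- \frac{475}{9}\right)^{2} = \frac{225625}{81}$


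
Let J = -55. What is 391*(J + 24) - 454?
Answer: -12575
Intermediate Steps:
391*(J + 24) - 454 = 391*(-55 + 24) - 454 = 391*(-31) - 454 = -12121 - 454 = -12575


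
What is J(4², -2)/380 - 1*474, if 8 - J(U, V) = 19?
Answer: -180131/380 ≈ -474.03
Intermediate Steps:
J(U, V) = -11 (J(U, V) = 8 - 1*19 = 8 - 19 = -11)
J(4², -2)/380 - 1*474 = -11/380 - 1*474 = -11*1/380 - 474 = -11/380 - 474 = -180131/380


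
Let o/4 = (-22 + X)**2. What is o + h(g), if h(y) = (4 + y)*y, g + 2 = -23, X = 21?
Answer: 529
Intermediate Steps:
g = -25 (g = -2 - 23 = -25)
o = 4 (o = 4*(-22 + 21)**2 = 4*(-1)**2 = 4*1 = 4)
h(y) = y*(4 + y)
o + h(g) = 4 - 25*(4 - 25) = 4 - 25*(-21) = 4 + 525 = 529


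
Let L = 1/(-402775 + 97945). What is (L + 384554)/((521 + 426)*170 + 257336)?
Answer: 117223595819/127518314580 ≈ 0.91927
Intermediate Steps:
L = -1/304830 (L = 1/(-304830) = -1/304830 ≈ -3.2805e-6)
(L + 384554)/((521 + 426)*170 + 257336) = (-1/304830 + 384554)/((521 + 426)*170 + 257336) = 117223595819/(304830*(947*170 + 257336)) = 117223595819/(304830*(160990 + 257336)) = (117223595819/304830)/418326 = (117223595819/304830)*(1/418326) = 117223595819/127518314580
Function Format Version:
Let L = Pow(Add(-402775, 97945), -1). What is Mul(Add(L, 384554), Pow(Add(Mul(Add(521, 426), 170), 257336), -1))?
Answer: Rational(117223595819, 127518314580) ≈ 0.91927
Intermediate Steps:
L = Rational(-1, 304830) (L = Pow(-304830, -1) = Rational(-1, 304830) ≈ -3.2805e-6)
Mul(Add(L, 384554), Pow(Add(Mul(Add(521, 426), 170), 257336), -1)) = Mul(Add(Rational(-1, 304830), 384554), Pow(Add(Mul(Add(521, 426), 170), 257336), -1)) = Mul(Rational(117223595819, 304830), Pow(Add(Mul(947, 170), 257336), -1)) = Mul(Rational(117223595819, 304830), Pow(Add(160990, 257336), -1)) = Mul(Rational(117223595819, 304830), Pow(418326, -1)) = Mul(Rational(117223595819, 304830), Rational(1, 418326)) = Rational(117223595819, 127518314580)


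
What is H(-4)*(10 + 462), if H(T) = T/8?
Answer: -236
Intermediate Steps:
H(T) = T/8 (H(T) = T*(1/8) = T/8)
H(-4)*(10 + 462) = ((1/8)*(-4))*(10 + 462) = -1/2*472 = -236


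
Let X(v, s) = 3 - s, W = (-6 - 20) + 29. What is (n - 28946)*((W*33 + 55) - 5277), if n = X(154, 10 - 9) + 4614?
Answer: 124642590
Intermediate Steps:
W = 3 (W = -26 + 29 = 3)
n = 4616 (n = (3 - (10 - 9)) + 4614 = (3 - 1*1) + 4614 = (3 - 1) + 4614 = 2 + 4614 = 4616)
(n - 28946)*((W*33 + 55) - 5277) = (4616 - 28946)*((3*33 + 55) - 5277) = -24330*((99 + 55) - 5277) = -24330*(154 - 5277) = -24330*(-5123) = 124642590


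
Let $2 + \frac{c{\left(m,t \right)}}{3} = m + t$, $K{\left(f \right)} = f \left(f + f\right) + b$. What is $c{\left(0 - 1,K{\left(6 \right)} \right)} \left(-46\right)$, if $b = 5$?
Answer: $-10212$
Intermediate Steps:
$K{\left(f \right)} = 5 + 2 f^{2}$ ($K{\left(f \right)} = f \left(f + f\right) + 5 = f 2 f + 5 = 2 f^{2} + 5 = 5 + 2 f^{2}$)
$c{\left(m,t \right)} = -6 + 3 m + 3 t$ ($c{\left(m,t \right)} = -6 + 3 \left(m + t\right) = -6 + \left(3 m + 3 t\right) = -6 + 3 m + 3 t$)
$c{\left(0 - 1,K{\left(6 \right)} \right)} \left(-46\right) = \left(-6 + 3 \left(0 - 1\right) + 3 \left(5 + 2 \cdot 6^{2}\right)\right) \left(-46\right) = \left(-6 + 3 \left(-1\right) + 3 \left(5 + 2 \cdot 36\right)\right) \left(-46\right) = \left(-6 - 3 + 3 \left(5 + 72\right)\right) \left(-46\right) = \left(-6 - 3 + 3 \cdot 77\right) \left(-46\right) = \left(-6 - 3 + 231\right) \left(-46\right) = 222 \left(-46\right) = -10212$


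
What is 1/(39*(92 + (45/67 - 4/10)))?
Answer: 335/1205529 ≈ 0.00027789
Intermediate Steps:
1/(39*(92 + (45/67 - 4/10))) = 1/(39*(92 + (45*(1/67) - 4*⅒))) = 1/(39*(92 + (45/67 - ⅖))) = 1/(39*(92 + 91/335)) = 1/(39*(30911/335)) = 1/(1205529/335) = 335/1205529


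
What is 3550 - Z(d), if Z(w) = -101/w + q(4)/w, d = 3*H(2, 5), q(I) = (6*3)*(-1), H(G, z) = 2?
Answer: 21419/6 ≈ 3569.8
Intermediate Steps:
q(I) = -18 (q(I) = 18*(-1) = -18)
d = 6 (d = 3*2 = 6)
Z(w) = -119/w (Z(w) = -101/w - 18/w = -119/w)
3550 - Z(d) = 3550 - (-119)/6 = 3550 - 1*(-119/6) = 3550 + 119/6 = 21419/6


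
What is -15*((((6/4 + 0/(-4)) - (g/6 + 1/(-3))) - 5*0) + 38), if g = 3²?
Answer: -575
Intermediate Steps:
g = 9
-15*((((6/4 + 0/(-4)) - (g/6 + 1/(-3))) - 5*0) + 38) = -15*((((6/4 + 0/(-4)) - (9/6 + 1/(-3))) - 5*0) + 38) = -15*((((6*(¼) + 0*(-¼)) - (9*(⅙) + 1*(-⅓))) + 0) + 38) = -15*((((3/2 + 0) - (3/2 - ⅓)) + 0) + 38) = -15*(((3/2 - 1*7/6) + 0) + 38) = -15*(((3/2 - 7/6) + 0) + 38) = -15*((⅓ + 0) + 38) = -15*(⅓ + 38) = -15*115/3 = -575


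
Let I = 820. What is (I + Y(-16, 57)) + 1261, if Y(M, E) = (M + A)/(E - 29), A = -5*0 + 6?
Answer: 29129/14 ≈ 2080.6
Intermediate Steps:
A = 6 (A = 0 + 6 = 6)
Y(M, E) = (6 + M)/(-29 + E) (Y(M, E) = (M + 6)/(E - 29) = (6 + M)/(-29 + E))
(I + Y(-16, 57)) + 1261 = (820 + (6 - 16)/(-29 + 57)) + 1261 = (820 - 10/28) + 1261 = (820 + (1/28)*(-10)) + 1261 = (820 - 5/14) + 1261 = 11475/14 + 1261 = 29129/14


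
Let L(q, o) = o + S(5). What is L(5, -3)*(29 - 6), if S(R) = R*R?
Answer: 506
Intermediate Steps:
S(R) = R²
L(q, o) = 25 + o (L(q, o) = o + 5² = o + 25 = 25 + o)
L(5, -3)*(29 - 6) = (25 - 3)*(29 - 6) = 22*23 = 506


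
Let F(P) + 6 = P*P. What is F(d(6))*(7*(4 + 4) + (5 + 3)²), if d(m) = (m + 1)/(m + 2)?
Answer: -5025/8 ≈ -628.13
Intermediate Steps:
d(m) = (1 + m)/(2 + m)
F(P) = -6 + P² (F(P) = -6 + P*P = -6 + P²)
F(d(6))*(7*(4 + 4) + (5 + 3)²) = (-6 + ((1 + 6)/(2 + 6))²)*(7*(4 + 4) + (5 + 3)²) = (-6 + (7/8)²)*(7*8 + 8²) = (-6 + ((⅛)*7)²)*(56 + 64) = (-6 + (7/8)²)*120 = (-6 + 49/64)*120 = -335/64*120 = -5025/8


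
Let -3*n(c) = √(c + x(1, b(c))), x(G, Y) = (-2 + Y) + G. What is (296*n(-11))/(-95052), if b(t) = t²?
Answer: 74*√109/71289 ≈ 0.010837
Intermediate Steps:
x(G, Y) = -2 + G + Y
n(c) = -√(-1 + c + c²)/3 (n(c) = -√(c + (-2 + 1 + c²))/3 = -√(c + (-1 + c²))/3 = -√(-1 + c + c²)/3)
(296*n(-11))/(-95052) = (296*(-√(-1 - 11 + (-11)²)/3))/(-95052) = (296*(-√(-1 - 11 + 121)/3))*(-1/95052) = (296*(-√109/3))*(-1/95052) = -296*√109/3*(-1/95052) = 74*√109/71289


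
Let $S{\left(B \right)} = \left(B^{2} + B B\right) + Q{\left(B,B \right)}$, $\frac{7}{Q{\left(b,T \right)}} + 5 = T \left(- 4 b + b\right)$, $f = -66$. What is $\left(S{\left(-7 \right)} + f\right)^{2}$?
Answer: $\frac{23590449}{23104} \approx 1021.1$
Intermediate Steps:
$Q{\left(b,T \right)} = \frac{7}{-5 - 3 T b}$ ($Q{\left(b,T \right)} = \frac{7}{-5 + T \left(- 4 b + b\right)} = \frac{7}{-5 + T \left(- 3 b\right)} = \frac{7}{-5 - 3 T b}$)
$S{\left(B \right)} = - \frac{7}{5 + 3 B^{2}} + 2 B^{2}$ ($S{\left(B \right)} = \left(B^{2} + B B\right) - \frac{7}{5 + 3 B B} = \left(B^{2} + B^{2}\right) - \frac{7}{5 + 3 B^{2}} = 2 B^{2} - \frac{7}{5 + 3 B^{2}} = - \frac{7}{5 + 3 B^{2}} + 2 B^{2}$)
$\left(S{\left(-7 \right)} + f\right)^{2} = \left(\frac{-7 + 6 \left(-7\right)^{4} + 10 \left(-7\right)^{2}}{5 + 3 \left(-7\right)^{2}} - 66\right)^{2} = \left(\frac{-7 + 6 \cdot 2401 + 10 \cdot 49}{5 + 3 \cdot 49} - 66\right)^{2} = \left(\frac{-7 + 14406 + 490}{5 + 147} - 66\right)^{2} = \left(\frac{1}{152} \cdot 14889 - 66\right)^{2} = \left(\frac{14889}{152} - 66\right)^{2} = \left(\frac{4857}{152}\right)^{2} = \frac{23590449}{23104}$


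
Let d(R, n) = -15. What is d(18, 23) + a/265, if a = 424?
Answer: -67/5 ≈ -13.400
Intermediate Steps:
d(18, 23) + a/265 = -15 + 424/265 = -15 + 424*(1/265) = -15 + 8/5 = -67/5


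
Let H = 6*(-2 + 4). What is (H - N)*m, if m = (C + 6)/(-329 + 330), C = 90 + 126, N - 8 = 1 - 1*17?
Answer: 4440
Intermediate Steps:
N = -8 (N = 8 + (1 - 1*17) = 8 + (1 - 17) = 8 - 16 = -8)
H = 12 (H = 6*2 = 12)
C = 216
m = 222 (m = (216 + 6)/(-329 + 330) = 222/1 = 222*1 = 222)
(H - N)*m = (12 - 1*(-8))*222 = (12 + 8)*222 = 20*222 = 4440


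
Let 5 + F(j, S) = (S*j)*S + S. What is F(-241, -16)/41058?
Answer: -61717/41058 ≈ -1.5032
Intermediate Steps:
F(j, S) = -5 + S + j*S**2 (F(j, S) = -5 + ((S*j)*S + S) = -5 + (j*S**2 + S) = -5 + (S + j*S**2) = -5 + S + j*S**2)
F(-241, -16)/41058 = (-5 - 16 - 241*(-16)**2)/41058 = (-5 - 16 - 241*256)*(1/41058) = (-5 - 16 - 61696)*(1/41058) = -61717*1/41058 = -61717/41058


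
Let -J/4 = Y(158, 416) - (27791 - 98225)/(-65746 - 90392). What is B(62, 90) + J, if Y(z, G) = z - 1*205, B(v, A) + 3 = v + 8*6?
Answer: 7723741/26023 ≈ 296.80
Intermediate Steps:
B(v, A) = 45 + v (B(v, A) = -3 + (v + 8*6) = -3 + (v + 48) = -3 + (48 + v) = 45 + v)
Y(z, G) = -205 + z (Y(z, G) = z - 205 = -205 + z)
J = 4939280/26023 (J = -4*((-205 + 158) - (27791 - 98225)/(-65746 - 90392)) = -4*(-47 - (-70434)/(-156138)) = -4*(-47 - (-70434)*(-1)/156138) = -4*(-47 - 1*11739/26023) = -4*(-47 - 11739/26023) = -4*(-1234820/26023) = 4939280/26023 ≈ 189.80)
B(62, 90) + J = (45 + 62) + 4939280/26023 = 107 + 4939280/26023 = 7723741/26023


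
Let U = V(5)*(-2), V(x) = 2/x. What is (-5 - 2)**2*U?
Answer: -196/5 ≈ -39.200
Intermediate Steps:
U = -4/5 (U = (2/5)*(-2) = -4/5 ≈ -0.80000)
(-5 - 2)**2*U = (-5 - 2)**2*(-4/5) = (-7)**2*(-4/5) = 49*(-4/5) = -196/5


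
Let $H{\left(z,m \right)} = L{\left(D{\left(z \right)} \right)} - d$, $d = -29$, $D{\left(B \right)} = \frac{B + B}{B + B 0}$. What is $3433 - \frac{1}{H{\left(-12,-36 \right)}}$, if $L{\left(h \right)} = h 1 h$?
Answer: $\frac{113288}{33} \approx 3433.0$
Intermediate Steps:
$D{\left(B \right)} = 2$ ($D{\left(B \right)} = \frac{2 B}{B + 0} = \frac{2 B}{B} = 2$)
$L{\left(h \right)} = h^{2}$ ($L{\left(h \right)} = h h = h^{2}$)
$H{\left(z,m \right)} = 33$ ($H{\left(z,m \right)} = 2^{2} - -29 = 4 + 29 = 33$)
$3433 - \frac{1}{H{\left(-12,-36 \right)}} = 3433 - \frac{1}{33} = \frac{113288}{33}$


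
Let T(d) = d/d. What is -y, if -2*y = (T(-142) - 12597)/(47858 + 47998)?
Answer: -3149/47928 ≈ -0.065703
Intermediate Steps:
T(d) = 1
y = 3149/47928 (y = -(1 - 12597)/(2*(47858 + 47998)) = -(-6298)/95856 = -½*(-3149/23964) = 3149/47928 ≈ 0.065703)
-y = -1*3149/47928 = -3149/47928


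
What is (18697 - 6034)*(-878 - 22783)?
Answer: -299619243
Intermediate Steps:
(18697 - 6034)*(-878 - 22783) = 12663*(-23661) = -299619243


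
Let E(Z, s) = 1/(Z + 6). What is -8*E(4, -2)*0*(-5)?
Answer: 0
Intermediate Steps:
E(Z, s) = 1/(6 + Z)
-8*E(4, -2)*0*(-5) = -8*0/(6 + 4)*(-5) = -8*0/10*(-5) = -8*(⅒)*0*(-5) = -0*(-5) = -8*0 = 0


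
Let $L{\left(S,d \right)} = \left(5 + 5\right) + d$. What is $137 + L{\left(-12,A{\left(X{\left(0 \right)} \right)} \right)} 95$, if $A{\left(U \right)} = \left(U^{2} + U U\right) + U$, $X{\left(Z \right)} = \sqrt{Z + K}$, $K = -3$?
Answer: $517 + 95 i \sqrt{3} \approx 517.0 + 164.54 i$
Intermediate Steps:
$X{\left(Z \right)} = \sqrt{-3 + Z}$ ($X{\left(Z \right)} = \sqrt{Z - 3} = \sqrt{-3 + Z}$)
$A{\left(U \right)} = U + 2 U^{2}$ ($A{\left(U \right)} = \left(U^{2} + U^{2}\right) + U = 2 U^{2} + U = U + 2 U^{2}$)
$L{\left(S,d \right)} = 10 + d$
$137 + L{\left(-12,A{\left(X{\left(0 \right)} \right)} \right)} 95 = 137 + \left(10 + \sqrt{-3 + 0} \left(1 + 2 \sqrt{-3 + 0}\right)\right) 95 = 137 + \left(10 + \sqrt{-3} \left(1 + 2 \sqrt{-3}\right)\right) 95 = 137 + \left(10 + i \sqrt{3} \left(1 + 2 i \sqrt{3}\right)\right) 95 = 137 + \left(950 + 95 i \sqrt{3} \left(1 + 2 i \sqrt{3}\right)\right) = 1087 + 95 i \sqrt{3} \left(1 + 2 i \sqrt{3}\right)$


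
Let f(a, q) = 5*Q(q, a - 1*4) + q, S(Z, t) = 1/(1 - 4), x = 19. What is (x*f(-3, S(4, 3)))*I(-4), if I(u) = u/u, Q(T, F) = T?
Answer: -38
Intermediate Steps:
S(Z, t) = -⅓ (S(Z, t) = 1/(-3) = -⅓)
f(a, q) = 6*q (f(a, q) = 5*q + q = 6*q)
I(u) = 1
(x*f(-3, S(4, 3)))*I(-4) = (19*(6*(-⅓)))*1 = (19*(-2))*1 = -38*1 = -38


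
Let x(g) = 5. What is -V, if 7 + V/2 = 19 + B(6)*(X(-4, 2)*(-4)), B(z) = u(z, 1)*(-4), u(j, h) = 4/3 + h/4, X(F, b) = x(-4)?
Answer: -832/3 ≈ -277.33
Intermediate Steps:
X(F, b) = 5
u(j, h) = 4/3 + h/4 (u(j, h) = 4*(⅓) + h*(¼) = 4/3 + h/4)
B(z) = -19/3 (B(z) = (4/3 + (¼)*1)*(-4) = (4/3 + ¼)*(-4) = (19/12)*(-4) = -19/3)
V = 832/3 (V = -14 + 2*(19 - 95*(-4)/3) = -14 + 2*(19 - 19/3*(-20)) = -14 + 2*(19 + 380/3) = -14 + 2*(437/3) = -14 + 874/3 = 832/3 ≈ 277.33)
-V = -1*832/3 = -832/3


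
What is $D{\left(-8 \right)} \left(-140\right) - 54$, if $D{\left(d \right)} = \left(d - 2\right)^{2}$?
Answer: $-14054$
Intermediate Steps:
$D{\left(d \right)} = \left(-2 + d\right)^{2}$
$D{\left(-8 \right)} \left(-140\right) - 54 = \left(-2 - 8\right)^{2} \left(-140\right) - 54 = \left(-10\right)^{2} \left(-140\right) - 54 = 100 \left(-140\right) - 54 = -14000 - 54 = -14054$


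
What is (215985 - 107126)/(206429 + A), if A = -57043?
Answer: 108859/149386 ≈ 0.72871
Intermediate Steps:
(215985 - 107126)/(206429 + A) = (215985 - 107126)/(206429 - 57043) = 108859/149386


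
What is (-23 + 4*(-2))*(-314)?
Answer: 9734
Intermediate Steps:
(-23 + 4*(-2))*(-314) = (-23 - 8)*(-314) = -31*(-314) = 9734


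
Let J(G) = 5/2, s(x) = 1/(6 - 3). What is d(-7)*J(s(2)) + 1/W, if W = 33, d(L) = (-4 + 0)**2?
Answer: 1321/33 ≈ 40.030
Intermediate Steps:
d(L) = 16 (d(L) = (-4)**2 = 16)
s(x) = 1/3
J(G) = 5/2 (J(G) = 5*(1/2) = 5/2)
d(-7)*J(s(2)) + 1/W = 16*(5/2) + 1/33 = 40 + 1/33 = 1321/33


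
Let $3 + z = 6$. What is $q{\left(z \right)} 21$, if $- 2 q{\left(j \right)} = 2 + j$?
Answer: $- \frac{105}{2} \approx -52.5$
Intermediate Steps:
$z = 3$ ($z = -3 + 6 = 3$)
$q{\left(j \right)} = -1 - \frac{j}{2}$ ($q{\left(j \right)} = - \frac{2 + j}{2} = -1 - \frac{j}{2}$)
$q{\left(z \right)} 21 = \left(-1 - \frac{3}{2}\right) 21 = \left(- \frac{5}{2}\right) 21 = - \frac{105}{2}$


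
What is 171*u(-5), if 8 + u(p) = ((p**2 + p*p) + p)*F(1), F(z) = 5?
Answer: 37107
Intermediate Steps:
u(p) = -8 + 5*p + 10*p**2 (u(p) = -8 + ((p**2 + p*p) + p)*5 = -8 + ((p**2 + p**2) + p)*5 = -8 + (2*p**2 + p)*5 = -8 + (p + 2*p**2)*5 = -8 + (5*p + 10*p**2) = -8 + 5*p + 10*p**2)
171*u(-5) = 171*(-8 + 5*(-5) + 10*(-5)**2) = 171*(-8 - 25 + 10*25) = 171*(-8 - 25 + 250) = 171*217 = 37107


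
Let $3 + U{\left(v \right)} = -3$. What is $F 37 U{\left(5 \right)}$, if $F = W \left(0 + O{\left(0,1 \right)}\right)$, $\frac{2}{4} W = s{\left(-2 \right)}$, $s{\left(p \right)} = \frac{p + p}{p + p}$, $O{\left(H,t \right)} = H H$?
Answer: $0$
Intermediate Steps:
$O{\left(H,t \right)} = H^{2}$
$s{\left(p \right)} = 1$ ($s{\left(p \right)} = \frac{2 p}{2 p} = 2 p \frac{1}{2 p} = 1$)
$W = 2$ ($W = 2 \cdot 1 = 2$)
$U{\left(v \right)} = -6$ ($U{\left(v \right)} = -3 - 3 = -6$)
$F = 0$ ($F = 2 \left(0 + 0^{2}\right) = 2 \left(0 + 0\right) = 2 \cdot 0 = 0$)
$F 37 U{\left(5 \right)} = 0 \cdot 37 \left(-6\right) = 0 \left(-6\right) = 0$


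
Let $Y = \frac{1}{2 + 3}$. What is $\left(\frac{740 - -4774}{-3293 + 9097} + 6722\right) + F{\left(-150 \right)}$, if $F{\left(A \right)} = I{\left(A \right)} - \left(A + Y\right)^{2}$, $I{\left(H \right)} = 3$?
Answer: $- \frac{1140057227}{72550} \approx -15714.0$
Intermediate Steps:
$Y = \frac{1}{5} \approx 0.2$
$F{\left(A \right)} = 3 - \left(\frac{1}{5} + A\right)^{2}$ ($F{\left(A \right)} = 3 - \left(A + \frac{1}{5}\right)^{2} = 3 - \left(\frac{1}{5} + A\right)^{2}$)
$\left(\frac{740 - -4774}{-3293 + 9097} + 6722\right) + F{\left(-150 \right)} = \left(\frac{740 - -4774}{-3293 + 9097} + 6722\right) + \left(3 - \frac{\left(1 + 5 \left(-150\right)\right)^{2}}{25}\right) = \left(\frac{740 + 4774}{5804} + 6722\right) + \left(3 - \frac{\left(1 - 750\right)^{2}}{25}\right) = \left(5514 \cdot \frac{1}{5804} + 6722\right) + \left(3 - \frac{\left(-749\right)^{2}}{25}\right) = \left(\frac{2757}{2902} + 6722\right) + \left(3 - \frac{561001}{25}\right) = \frac{19510001}{2902} + \left(3 - \frac{561001}{25}\right) = \frac{19510001}{2902} - \frac{560926}{25} = - \frac{1140057227}{72550}$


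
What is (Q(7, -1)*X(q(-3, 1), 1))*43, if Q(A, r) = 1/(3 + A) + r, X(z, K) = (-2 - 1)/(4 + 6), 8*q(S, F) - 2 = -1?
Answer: 1161/100 ≈ 11.610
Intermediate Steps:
q(S, F) = ⅛ (q(S, F) = ¼ + (⅛)*(-1) = ¼ - ⅛ = ⅛)
X(z, K) = -3/10
Q(A, r) = r + 1/(3 + A)
(Q(7, -1)*X(q(-3, 1), 1))*43 = (((1 + 3*(-1) + 7*(-1))/(3 + 7))*(-3/10))*43 = (((1 - 3 - 7)/10)*(-3/10))*43 = (((⅒)*(-9))*(-3/10))*43 = -9/10*(-3/10)*43 = (27/100)*43 = 1161/100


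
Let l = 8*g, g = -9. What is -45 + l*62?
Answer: -4509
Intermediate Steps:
l = -72 (l = 8*(-9) = -72)
-45 + l*62 = -45 - 72*62 = -45 - 4464 = -4509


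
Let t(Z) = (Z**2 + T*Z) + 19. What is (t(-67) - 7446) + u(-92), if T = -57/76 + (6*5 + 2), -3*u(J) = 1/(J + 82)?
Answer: -301903/60 ≈ -5031.7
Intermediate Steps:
u(J) = -1/(3*(82 + J)) (u(J) = -1/(3*(J + 82)) = -1/(3*(82 + J)))
T = 125/4 (T = -57*1/76 + (30 + 2) = -3/4 + 32 = 125/4 ≈ 31.250)
t(Z) = 19 + Z**2 + 125*Z/4 (t(Z) = (Z**2 + 125*Z/4) + 19 = 19 + Z**2 + 125*Z/4)
(t(-67) - 7446) + u(-92) = ((19 + (-67)**2 + (125/4)*(-67)) - 7446) - 1/(246 + 3*(-92)) = ((19 + 4489 - 8375/4) - 7446) - 1/(246 - 276) = (9657/4 - 7446) - 1/(-30) = -20127/4 - 1*(-1/30) = -20127/4 + 1/30 = -301903/60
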